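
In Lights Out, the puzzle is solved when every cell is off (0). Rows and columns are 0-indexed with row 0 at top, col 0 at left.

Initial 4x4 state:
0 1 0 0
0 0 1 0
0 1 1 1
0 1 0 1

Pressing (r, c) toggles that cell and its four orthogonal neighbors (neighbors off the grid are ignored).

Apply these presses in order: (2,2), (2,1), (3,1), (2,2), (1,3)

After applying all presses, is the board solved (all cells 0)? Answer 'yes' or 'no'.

Answer: no

Derivation:
After press 1 at (2,2):
0 1 0 0
0 0 0 0
0 0 0 0
0 1 1 1

After press 2 at (2,1):
0 1 0 0
0 1 0 0
1 1 1 0
0 0 1 1

After press 3 at (3,1):
0 1 0 0
0 1 0 0
1 0 1 0
1 1 0 1

After press 4 at (2,2):
0 1 0 0
0 1 1 0
1 1 0 1
1 1 1 1

After press 5 at (1,3):
0 1 0 1
0 1 0 1
1 1 0 0
1 1 1 1

Lights still on: 10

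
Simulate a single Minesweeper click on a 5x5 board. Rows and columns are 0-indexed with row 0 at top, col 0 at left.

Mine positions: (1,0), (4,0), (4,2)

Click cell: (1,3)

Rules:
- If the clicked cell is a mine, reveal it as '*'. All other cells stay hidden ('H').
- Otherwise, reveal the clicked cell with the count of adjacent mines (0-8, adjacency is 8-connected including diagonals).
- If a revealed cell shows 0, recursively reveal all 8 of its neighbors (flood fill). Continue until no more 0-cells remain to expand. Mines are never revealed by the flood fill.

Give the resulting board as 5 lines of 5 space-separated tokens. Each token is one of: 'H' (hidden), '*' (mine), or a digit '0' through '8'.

H 1 0 0 0
H 1 0 0 0
H 1 0 0 0
H 2 1 1 0
H H H 1 0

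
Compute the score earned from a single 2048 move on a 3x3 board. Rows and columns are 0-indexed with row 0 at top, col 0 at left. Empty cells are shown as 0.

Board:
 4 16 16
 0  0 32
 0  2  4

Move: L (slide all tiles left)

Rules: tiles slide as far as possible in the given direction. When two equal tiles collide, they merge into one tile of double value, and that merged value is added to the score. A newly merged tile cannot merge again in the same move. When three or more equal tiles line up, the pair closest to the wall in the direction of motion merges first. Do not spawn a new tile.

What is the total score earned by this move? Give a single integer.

Answer: 32

Derivation:
Slide left:
row 0: [4, 16, 16] -> [4, 32, 0]  score +32 (running 32)
row 1: [0, 0, 32] -> [32, 0, 0]  score +0 (running 32)
row 2: [0, 2, 4] -> [2, 4, 0]  score +0 (running 32)
Board after move:
 4 32  0
32  0  0
 2  4  0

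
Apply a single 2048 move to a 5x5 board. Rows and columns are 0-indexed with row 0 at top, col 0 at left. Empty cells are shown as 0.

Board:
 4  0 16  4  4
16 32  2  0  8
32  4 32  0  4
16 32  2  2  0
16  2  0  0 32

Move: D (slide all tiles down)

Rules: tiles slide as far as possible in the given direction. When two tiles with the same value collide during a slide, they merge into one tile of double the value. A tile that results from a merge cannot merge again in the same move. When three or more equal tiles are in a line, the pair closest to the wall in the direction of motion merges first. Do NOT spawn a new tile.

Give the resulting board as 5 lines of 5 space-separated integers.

Answer:  0  0  0  0  0
 4 32 16  0  4
16  4  2  0  8
32 32 32  4  4
32  2  2  2 32

Derivation:
Slide down:
col 0: [4, 16, 32, 16, 16] -> [0, 4, 16, 32, 32]
col 1: [0, 32, 4, 32, 2] -> [0, 32, 4, 32, 2]
col 2: [16, 2, 32, 2, 0] -> [0, 16, 2, 32, 2]
col 3: [4, 0, 0, 2, 0] -> [0, 0, 0, 4, 2]
col 4: [4, 8, 4, 0, 32] -> [0, 4, 8, 4, 32]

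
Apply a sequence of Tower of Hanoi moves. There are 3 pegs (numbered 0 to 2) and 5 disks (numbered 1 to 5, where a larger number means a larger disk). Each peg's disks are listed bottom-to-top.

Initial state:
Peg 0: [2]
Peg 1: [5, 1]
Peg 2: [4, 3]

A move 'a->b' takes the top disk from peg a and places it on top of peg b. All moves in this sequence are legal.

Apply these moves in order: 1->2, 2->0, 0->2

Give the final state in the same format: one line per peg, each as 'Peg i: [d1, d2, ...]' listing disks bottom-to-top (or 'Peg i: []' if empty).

Answer: Peg 0: [2]
Peg 1: [5]
Peg 2: [4, 3, 1]

Derivation:
After move 1 (1->2):
Peg 0: [2]
Peg 1: [5]
Peg 2: [4, 3, 1]

After move 2 (2->0):
Peg 0: [2, 1]
Peg 1: [5]
Peg 2: [4, 3]

After move 3 (0->2):
Peg 0: [2]
Peg 1: [5]
Peg 2: [4, 3, 1]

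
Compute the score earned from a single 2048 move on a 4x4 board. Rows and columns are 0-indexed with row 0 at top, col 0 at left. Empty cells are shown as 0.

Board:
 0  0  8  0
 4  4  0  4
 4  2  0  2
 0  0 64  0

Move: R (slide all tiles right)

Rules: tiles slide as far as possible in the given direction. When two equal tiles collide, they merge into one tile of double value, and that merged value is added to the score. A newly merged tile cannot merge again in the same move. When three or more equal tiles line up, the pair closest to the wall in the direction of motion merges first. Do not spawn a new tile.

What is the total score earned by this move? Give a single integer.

Slide right:
row 0: [0, 0, 8, 0] -> [0, 0, 0, 8]  score +0 (running 0)
row 1: [4, 4, 0, 4] -> [0, 0, 4, 8]  score +8 (running 8)
row 2: [4, 2, 0, 2] -> [0, 0, 4, 4]  score +4 (running 12)
row 3: [0, 0, 64, 0] -> [0, 0, 0, 64]  score +0 (running 12)
Board after move:
 0  0  0  8
 0  0  4  8
 0  0  4  4
 0  0  0 64

Answer: 12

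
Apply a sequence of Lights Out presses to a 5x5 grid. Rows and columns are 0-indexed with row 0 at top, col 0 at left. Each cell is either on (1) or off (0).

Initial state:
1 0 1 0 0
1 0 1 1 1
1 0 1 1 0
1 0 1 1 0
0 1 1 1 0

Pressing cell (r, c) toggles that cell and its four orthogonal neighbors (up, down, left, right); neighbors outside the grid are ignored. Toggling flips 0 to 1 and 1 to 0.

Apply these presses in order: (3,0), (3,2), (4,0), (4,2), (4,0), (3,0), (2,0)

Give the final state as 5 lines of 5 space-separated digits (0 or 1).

After press 1 at (3,0):
1 0 1 0 0
1 0 1 1 1
0 0 1 1 0
0 1 1 1 0
1 1 1 1 0

After press 2 at (3,2):
1 0 1 0 0
1 0 1 1 1
0 0 0 1 0
0 0 0 0 0
1 1 0 1 0

After press 3 at (4,0):
1 0 1 0 0
1 0 1 1 1
0 0 0 1 0
1 0 0 0 0
0 0 0 1 0

After press 4 at (4,2):
1 0 1 0 0
1 0 1 1 1
0 0 0 1 0
1 0 1 0 0
0 1 1 0 0

After press 5 at (4,0):
1 0 1 0 0
1 0 1 1 1
0 0 0 1 0
0 0 1 0 0
1 0 1 0 0

After press 6 at (3,0):
1 0 1 0 0
1 0 1 1 1
1 0 0 1 0
1 1 1 0 0
0 0 1 0 0

After press 7 at (2,0):
1 0 1 0 0
0 0 1 1 1
0 1 0 1 0
0 1 1 0 0
0 0 1 0 0

Answer: 1 0 1 0 0
0 0 1 1 1
0 1 0 1 0
0 1 1 0 0
0 0 1 0 0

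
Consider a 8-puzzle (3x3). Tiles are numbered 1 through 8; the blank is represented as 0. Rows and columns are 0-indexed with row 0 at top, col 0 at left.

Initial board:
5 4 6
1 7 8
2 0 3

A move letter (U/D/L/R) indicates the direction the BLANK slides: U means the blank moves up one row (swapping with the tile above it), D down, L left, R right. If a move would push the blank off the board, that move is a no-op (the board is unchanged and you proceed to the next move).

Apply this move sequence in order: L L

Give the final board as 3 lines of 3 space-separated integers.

Answer: 5 4 6
1 7 8
0 2 3

Derivation:
After move 1 (L):
5 4 6
1 7 8
0 2 3

After move 2 (L):
5 4 6
1 7 8
0 2 3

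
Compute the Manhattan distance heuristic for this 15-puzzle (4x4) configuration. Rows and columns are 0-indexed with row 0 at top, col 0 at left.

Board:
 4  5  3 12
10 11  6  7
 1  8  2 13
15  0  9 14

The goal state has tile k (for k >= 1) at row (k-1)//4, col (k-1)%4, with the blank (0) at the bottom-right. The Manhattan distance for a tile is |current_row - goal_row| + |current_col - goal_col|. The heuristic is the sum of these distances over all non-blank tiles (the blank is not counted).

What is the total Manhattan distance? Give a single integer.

Tile 4: (0,0)->(0,3) = 3
Tile 5: (0,1)->(1,0) = 2
Tile 3: (0,2)->(0,2) = 0
Tile 12: (0,3)->(2,3) = 2
Tile 10: (1,0)->(2,1) = 2
Tile 11: (1,1)->(2,2) = 2
Tile 6: (1,2)->(1,1) = 1
Tile 7: (1,3)->(1,2) = 1
Tile 1: (2,0)->(0,0) = 2
Tile 8: (2,1)->(1,3) = 3
Tile 2: (2,2)->(0,1) = 3
Tile 13: (2,3)->(3,0) = 4
Tile 15: (3,0)->(3,2) = 2
Tile 9: (3,2)->(2,0) = 3
Tile 14: (3,3)->(3,1) = 2
Sum: 3 + 2 + 0 + 2 + 2 + 2 + 1 + 1 + 2 + 3 + 3 + 4 + 2 + 3 + 2 = 32

Answer: 32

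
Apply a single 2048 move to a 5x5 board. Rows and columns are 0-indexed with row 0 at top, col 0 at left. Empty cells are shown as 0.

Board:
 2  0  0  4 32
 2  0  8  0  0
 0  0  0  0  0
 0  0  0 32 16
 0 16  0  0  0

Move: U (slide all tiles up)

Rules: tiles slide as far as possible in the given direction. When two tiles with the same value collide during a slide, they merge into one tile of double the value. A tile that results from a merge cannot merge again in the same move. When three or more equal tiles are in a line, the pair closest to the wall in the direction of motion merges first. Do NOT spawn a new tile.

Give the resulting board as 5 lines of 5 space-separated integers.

Answer:  4 16  8  4 32
 0  0  0 32 16
 0  0  0  0  0
 0  0  0  0  0
 0  0  0  0  0

Derivation:
Slide up:
col 0: [2, 2, 0, 0, 0] -> [4, 0, 0, 0, 0]
col 1: [0, 0, 0, 0, 16] -> [16, 0, 0, 0, 0]
col 2: [0, 8, 0, 0, 0] -> [8, 0, 0, 0, 0]
col 3: [4, 0, 0, 32, 0] -> [4, 32, 0, 0, 0]
col 4: [32, 0, 0, 16, 0] -> [32, 16, 0, 0, 0]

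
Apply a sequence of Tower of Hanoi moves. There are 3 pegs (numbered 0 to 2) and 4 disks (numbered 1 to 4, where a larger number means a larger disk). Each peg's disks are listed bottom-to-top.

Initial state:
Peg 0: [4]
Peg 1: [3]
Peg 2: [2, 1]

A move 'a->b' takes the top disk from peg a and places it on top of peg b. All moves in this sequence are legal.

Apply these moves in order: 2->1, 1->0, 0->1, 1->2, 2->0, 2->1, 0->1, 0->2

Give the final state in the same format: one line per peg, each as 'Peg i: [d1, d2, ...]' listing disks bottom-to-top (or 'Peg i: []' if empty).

Answer: Peg 0: []
Peg 1: [3, 2, 1]
Peg 2: [4]

Derivation:
After move 1 (2->1):
Peg 0: [4]
Peg 1: [3, 1]
Peg 2: [2]

After move 2 (1->0):
Peg 0: [4, 1]
Peg 1: [3]
Peg 2: [2]

After move 3 (0->1):
Peg 0: [4]
Peg 1: [3, 1]
Peg 2: [2]

After move 4 (1->2):
Peg 0: [4]
Peg 1: [3]
Peg 2: [2, 1]

After move 5 (2->0):
Peg 0: [4, 1]
Peg 1: [3]
Peg 2: [2]

After move 6 (2->1):
Peg 0: [4, 1]
Peg 1: [3, 2]
Peg 2: []

After move 7 (0->1):
Peg 0: [4]
Peg 1: [3, 2, 1]
Peg 2: []

After move 8 (0->2):
Peg 0: []
Peg 1: [3, 2, 1]
Peg 2: [4]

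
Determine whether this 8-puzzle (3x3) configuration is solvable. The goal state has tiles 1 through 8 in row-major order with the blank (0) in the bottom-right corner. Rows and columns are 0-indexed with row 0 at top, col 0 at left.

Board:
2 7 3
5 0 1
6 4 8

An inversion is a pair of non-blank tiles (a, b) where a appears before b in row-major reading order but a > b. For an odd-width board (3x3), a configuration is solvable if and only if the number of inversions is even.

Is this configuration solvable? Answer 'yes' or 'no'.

Inversions (pairs i<j in row-major order where tile[i] > tile[j] > 0): 10
10 is even, so the puzzle is solvable.

Answer: yes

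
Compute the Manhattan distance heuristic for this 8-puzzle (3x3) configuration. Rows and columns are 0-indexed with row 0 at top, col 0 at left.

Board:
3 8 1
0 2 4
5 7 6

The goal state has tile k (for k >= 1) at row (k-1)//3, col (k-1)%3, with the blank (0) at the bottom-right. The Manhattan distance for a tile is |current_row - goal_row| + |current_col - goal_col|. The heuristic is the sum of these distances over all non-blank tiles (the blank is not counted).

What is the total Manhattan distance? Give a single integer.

Answer: 13

Derivation:
Tile 3: at (0,0), goal (0,2), distance |0-0|+|0-2| = 2
Tile 8: at (0,1), goal (2,1), distance |0-2|+|1-1| = 2
Tile 1: at (0,2), goal (0,0), distance |0-0|+|2-0| = 2
Tile 2: at (1,1), goal (0,1), distance |1-0|+|1-1| = 1
Tile 4: at (1,2), goal (1,0), distance |1-1|+|2-0| = 2
Tile 5: at (2,0), goal (1,1), distance |2-1|+|0-1| = 2
Tile 7: at (2,1), goal (2,0), distance |2-2|+|1-0| = 1
Tile 6: at (2,2), goal (1,2), distance |2-1|+|2-2| = 1
Sum: 2 + 2 + 2 + 1 + 2 + 2 + 1 + 1 = 13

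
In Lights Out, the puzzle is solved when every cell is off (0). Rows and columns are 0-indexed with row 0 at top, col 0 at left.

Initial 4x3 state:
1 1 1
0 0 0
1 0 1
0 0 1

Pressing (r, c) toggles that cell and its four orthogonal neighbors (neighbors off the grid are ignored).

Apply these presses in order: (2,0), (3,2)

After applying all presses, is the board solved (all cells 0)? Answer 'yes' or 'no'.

After press 1 at (2,0):
1 1 1
1 0 0
0 1 1
1 0 1

After press 2 at (3,2):
1 1 1
1 0 0
0 1 0
1 1 0

Lights still on: 7

Answer: no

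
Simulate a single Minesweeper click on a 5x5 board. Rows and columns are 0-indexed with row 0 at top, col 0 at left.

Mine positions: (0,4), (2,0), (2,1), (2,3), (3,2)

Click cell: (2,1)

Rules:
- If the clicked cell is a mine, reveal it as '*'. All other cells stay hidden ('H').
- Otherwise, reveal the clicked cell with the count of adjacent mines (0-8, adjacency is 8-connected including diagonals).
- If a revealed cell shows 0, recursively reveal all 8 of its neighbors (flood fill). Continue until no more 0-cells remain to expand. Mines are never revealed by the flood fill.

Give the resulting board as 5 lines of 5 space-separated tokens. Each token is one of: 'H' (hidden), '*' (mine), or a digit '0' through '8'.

H H H H H
H H H H H
H * H H H
H H H H H
H H H H H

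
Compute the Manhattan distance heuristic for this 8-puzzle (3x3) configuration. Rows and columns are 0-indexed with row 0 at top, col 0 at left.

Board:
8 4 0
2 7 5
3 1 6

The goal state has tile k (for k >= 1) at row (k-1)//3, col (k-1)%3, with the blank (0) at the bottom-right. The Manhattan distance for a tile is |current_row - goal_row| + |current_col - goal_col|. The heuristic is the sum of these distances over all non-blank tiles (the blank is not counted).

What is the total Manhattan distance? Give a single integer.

Tile 8: at (0,0), goal (2,1), distance |0-2|+|0-1| = 3
Tile 4: at (0,1), goal (1,0), distance |0-1|+|1-0| = 2
Tile 2: at (1,0), goal (0,1), distance |1-0|+|0-1| = 2
Tile 7: at (1,1), goal (2,0), distance |1-2|+|1-0| = 2
Tile 5: at (1,2), goal (1,1), distance |1-1|+|2-1| = 1
Tile 3: at (2,0), goal (0,2), distance |2-0|+|0-2| = 4
Tile 1: at (2,1), goal (0,0), distance |2-0|+|1-0| = 3
Tile 6: at (2,2), goal (1,2), distance |2-1|+|2-2| = 1
Sum: 3 + 2 + 2 + 2 + 1 + 4 + 3 + 1 = 18

Answer: 18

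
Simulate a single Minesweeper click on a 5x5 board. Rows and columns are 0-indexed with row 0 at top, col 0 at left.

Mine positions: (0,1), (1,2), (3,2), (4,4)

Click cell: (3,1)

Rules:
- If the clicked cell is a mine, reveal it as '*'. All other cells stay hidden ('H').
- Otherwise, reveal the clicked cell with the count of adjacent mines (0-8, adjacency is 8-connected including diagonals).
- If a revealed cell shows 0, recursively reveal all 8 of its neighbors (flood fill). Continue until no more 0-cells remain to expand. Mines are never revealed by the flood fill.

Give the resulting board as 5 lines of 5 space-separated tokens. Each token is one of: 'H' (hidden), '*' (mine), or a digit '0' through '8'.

H H H H H
H H H H H
H H H H H
H 1 H H H
H H H H H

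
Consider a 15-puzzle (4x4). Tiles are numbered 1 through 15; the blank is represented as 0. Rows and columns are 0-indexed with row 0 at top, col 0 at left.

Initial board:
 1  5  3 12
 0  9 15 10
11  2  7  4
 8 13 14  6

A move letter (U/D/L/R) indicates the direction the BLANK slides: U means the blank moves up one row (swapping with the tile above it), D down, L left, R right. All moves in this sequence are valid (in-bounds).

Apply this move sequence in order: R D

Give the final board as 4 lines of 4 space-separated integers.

After move 1 (R):
 1  5  3 12
 9  0 15 10
11  2  7  4
 8 13 14  6

After move 2 (D):
 1  5  3 12
 9  2 15 10
11  0  7  4
 8 13 14  6

Answer:  1  5  3 12
 9  2 15 10
11  0  7  4
 8 13 14  6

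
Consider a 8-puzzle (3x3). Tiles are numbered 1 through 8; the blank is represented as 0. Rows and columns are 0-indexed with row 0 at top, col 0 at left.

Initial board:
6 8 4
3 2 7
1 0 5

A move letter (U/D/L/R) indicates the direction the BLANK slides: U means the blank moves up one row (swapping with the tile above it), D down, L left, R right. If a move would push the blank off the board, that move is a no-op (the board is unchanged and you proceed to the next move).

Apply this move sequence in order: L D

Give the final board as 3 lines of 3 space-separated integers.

After move 1 (L):
6 8 4
3 2 7
0 1 5

After move 2 (D):
6 8 4
3 2 7
0 1 5

Answer: 6 8 4
3 2 7
0 1 5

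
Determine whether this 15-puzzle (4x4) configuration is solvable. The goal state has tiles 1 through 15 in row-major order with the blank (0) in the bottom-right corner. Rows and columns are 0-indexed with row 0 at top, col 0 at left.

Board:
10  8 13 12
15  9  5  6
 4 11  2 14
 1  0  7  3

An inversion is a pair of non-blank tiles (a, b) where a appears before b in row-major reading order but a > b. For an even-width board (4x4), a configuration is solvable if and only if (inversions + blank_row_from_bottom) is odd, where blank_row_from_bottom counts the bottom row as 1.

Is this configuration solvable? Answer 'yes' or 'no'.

Answer: yes

Derivation:
Inversions: 72
Blank is in row 3 (0-indexed from top), which is row 1 counting from the bottom (bottom = 1).
72 + 1 = 73, which is odd, so the puzzle is solvable.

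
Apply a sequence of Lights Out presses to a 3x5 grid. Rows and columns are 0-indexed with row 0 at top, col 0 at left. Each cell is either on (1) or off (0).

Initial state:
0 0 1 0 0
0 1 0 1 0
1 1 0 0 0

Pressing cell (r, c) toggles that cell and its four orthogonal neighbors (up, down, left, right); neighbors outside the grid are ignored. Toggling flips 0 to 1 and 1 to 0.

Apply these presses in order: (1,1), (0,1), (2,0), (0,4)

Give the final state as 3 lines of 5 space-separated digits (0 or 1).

After press 1 at (1,1):
0 1 1 0 0
1 0 1 1 0
1 0 0 0 0

After press 2 at (0,1):
1 0 0 0 0
1 1 1 1 0
1 0 0 0 0

After press 3 at (2,0):
1 0 0 0 0
0 1 1 1 0
0 1 0 0 0

After press 4 at (0,4):
1 0 0 1 1
0 1 1 1 1
0 1 0 0 0

Answer: 1 0 0 1 1
0 1 1 1 1
0 1 0 0 0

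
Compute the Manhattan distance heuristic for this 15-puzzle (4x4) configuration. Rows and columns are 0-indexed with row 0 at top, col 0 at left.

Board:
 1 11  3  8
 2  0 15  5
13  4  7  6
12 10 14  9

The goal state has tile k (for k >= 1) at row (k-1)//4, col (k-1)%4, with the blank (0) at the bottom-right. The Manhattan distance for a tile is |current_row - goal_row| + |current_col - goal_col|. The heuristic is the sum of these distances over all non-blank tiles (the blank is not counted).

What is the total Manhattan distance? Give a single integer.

Answer: 30

Derivation:
Tile 1: (0,0)->(0,0) = 0
Tile 11: (0,1)->(2,2) = 3
Tile 3: (0,2)->(0,2) = 0
Tile 8: (0,3)->(1,3) = 1
Tile 2: (1,0)->(0,1) = 2
Tile 15: (1,2)->(3,2) = 2
Tile 5: (1,3)->(1,0) = 3
Tile 13: (2,0)->(3,0) = 1
Tile 4: (2,1)->(0,3) = 4
Tile 7: (2,2)->(1,2) = 1
Tile 6: (2,3)->(1,1) = 3
Tile 12: (3,0)->(2,3) = 4
Tile 10: (3,1)->(2,1) = 1
Tile 14: (3,2)->(3,1) = 1
Tile 9: (3,3)->(2,0) = 4
Sum: 0 + 3 + 0 + 1 + 2 + 2 + 3 + 1 + 4 + 1 + 3 + 4 + 1 + 1 + 4 = 30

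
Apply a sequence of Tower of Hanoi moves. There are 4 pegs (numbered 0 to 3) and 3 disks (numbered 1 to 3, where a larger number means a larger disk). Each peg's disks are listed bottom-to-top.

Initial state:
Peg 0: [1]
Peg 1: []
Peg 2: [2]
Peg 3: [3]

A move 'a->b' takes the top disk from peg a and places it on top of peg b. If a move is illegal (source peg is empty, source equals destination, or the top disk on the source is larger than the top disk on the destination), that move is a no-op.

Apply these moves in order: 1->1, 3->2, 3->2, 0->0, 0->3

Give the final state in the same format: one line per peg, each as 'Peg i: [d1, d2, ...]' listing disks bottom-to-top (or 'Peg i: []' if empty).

Answer: Peg 0: []
Peg 1: []
Peg 2: [2]
Peg 3: [3, 1]

Derivation:
After move 1 (1->1):
Peg 0: [1]
Peg 1: []
Peg 2: [2]
Peg 3: [3]

After move 2 (3->2):
Peg 0: [1]
Peg 1: []
Peg 2: [2]
Peg 3: [3]

After move 3 (3->2):
Peg 0: [1]
Peg 1: []
Peg 2: [2]
Peg 3: [3]

After move 4 (0->0):
Peg 0: [1]
Peg 1: []
Peg 2: [2]
Peg 3: [3]

After move 5 (0->3):
Peg 0: []
Peg 1: []
Peg 2: [2]
Peg 3: [3, 1]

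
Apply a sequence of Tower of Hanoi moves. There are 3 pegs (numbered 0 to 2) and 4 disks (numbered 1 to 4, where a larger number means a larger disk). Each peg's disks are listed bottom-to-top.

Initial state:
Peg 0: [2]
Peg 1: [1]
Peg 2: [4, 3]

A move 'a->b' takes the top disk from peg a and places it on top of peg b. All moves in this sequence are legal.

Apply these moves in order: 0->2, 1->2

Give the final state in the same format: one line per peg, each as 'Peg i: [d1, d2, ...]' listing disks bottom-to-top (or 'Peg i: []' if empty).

After move 1 (0->2):
Peg 0: []
Peg 1: [1]
Peg 2: [4, 3, 2]

After move 2 (1->2):
Peg 0: []
Peg 1: []
Peg 2: [4, 3, 2, 1]

Answer: Peg 0: []
Peg 1: []
Peg 2: [4, 3, 2, 1]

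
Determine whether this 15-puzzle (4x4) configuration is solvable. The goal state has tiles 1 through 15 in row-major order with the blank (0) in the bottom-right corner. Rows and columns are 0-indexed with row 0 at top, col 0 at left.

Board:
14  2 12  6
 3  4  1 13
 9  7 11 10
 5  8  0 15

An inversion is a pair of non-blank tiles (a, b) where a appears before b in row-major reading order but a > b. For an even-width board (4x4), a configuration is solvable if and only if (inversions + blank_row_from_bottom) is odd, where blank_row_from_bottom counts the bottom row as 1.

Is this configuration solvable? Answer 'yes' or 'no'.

Inversions: 45
Blank is in row 3 (0-indexed from top), which is row 1 counting from the bottom (bottom = 1).
45 + 1 = 46, which is even, so the puzzle is not solvable.

Answer: no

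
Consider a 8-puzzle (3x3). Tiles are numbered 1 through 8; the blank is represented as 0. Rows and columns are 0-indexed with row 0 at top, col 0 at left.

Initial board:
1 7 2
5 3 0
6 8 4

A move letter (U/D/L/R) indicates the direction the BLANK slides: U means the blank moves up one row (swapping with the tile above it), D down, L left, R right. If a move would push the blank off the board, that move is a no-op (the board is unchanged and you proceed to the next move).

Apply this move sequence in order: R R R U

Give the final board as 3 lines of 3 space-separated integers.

Answer: 1 7 0
5 3 2
6 8 4

Derivation:
After move 1 (R):
1 7 2
5 3 0
6 8 4

After move 2 (R):
1 7 2
5 3 0
6 8 4

After move 3 (R):
1 7 2
5 3 0
6 8 4

After move 4 (U):
1 7 0
5 3 2
6 8 4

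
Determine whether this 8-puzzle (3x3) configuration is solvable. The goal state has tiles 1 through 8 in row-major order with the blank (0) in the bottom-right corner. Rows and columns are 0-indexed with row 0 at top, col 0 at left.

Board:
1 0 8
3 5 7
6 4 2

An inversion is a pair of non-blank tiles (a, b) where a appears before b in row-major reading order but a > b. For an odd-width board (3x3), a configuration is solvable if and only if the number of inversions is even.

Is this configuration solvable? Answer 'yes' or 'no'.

Answer: no

Derivation:
Inversions (pairs i<j in row-major order where tile[i] > tile[j] > 0): 15
15 is odd, so the puzzle is not solvable.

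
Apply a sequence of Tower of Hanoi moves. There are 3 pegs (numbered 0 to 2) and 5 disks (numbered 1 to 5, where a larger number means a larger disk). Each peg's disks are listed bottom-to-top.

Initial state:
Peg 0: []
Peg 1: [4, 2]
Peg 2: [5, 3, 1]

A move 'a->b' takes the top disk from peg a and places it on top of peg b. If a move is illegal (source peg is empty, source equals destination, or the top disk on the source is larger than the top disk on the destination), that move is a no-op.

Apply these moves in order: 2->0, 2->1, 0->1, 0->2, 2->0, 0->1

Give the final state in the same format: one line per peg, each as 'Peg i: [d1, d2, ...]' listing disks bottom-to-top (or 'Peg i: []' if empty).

Answer: Peg 0: [3]
Peg 1: [4, 2, 1]
Peg 2: [5]

Derivation:
After move 1 (2->0):
Peg 0: [1]
Peg 1: [4, 2]
Peg 2: [5, 3]

After move 2 (2->1):
Peg 0: [1]
Peg 1: [4, 2]
Peg 2: [5, 3]

After move 3 (0->1):
Peg 0: []
Peg 1: [4, 2, 1]
Peg 2: [5, 3]

After move 4 (0->2):
Peg 0: []
Peg 1: [4, 2, 1]
Peg 2: [5, 3]

After move 5 (2->0):
Peg 0: [3]
Peg 1: [4, 2, 1]
Peg 2: [5]

After move 6 (0->1):
Peg 0: [3]
Peg 1: [4, 2, 1]
Peg 2: [5]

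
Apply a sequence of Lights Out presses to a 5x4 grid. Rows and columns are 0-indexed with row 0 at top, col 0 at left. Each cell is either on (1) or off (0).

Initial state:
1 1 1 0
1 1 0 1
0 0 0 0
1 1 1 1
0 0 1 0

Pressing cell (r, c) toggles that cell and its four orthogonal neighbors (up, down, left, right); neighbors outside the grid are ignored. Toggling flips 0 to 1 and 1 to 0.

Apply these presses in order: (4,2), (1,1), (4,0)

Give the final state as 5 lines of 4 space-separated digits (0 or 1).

Answer: 1 0 1 0
0 0 1 1
0 1 0 0
0 1 0 1
1 0 0 1

Derivation:
After press 1 at (4,2):
1 1 1 0
1 1 0 1
0 0 0 0
1 1 0 1
0 1 0 1

After press 2 at (1,1):
1 0 1 0
0 0 1 1
0 1 0 0
1 1 0 1
0 1 0 1

After press 3 at (4,0):
1 0 1 0
0 0 1 1
0 1 0 0
0 1 0 1
1 0 0 1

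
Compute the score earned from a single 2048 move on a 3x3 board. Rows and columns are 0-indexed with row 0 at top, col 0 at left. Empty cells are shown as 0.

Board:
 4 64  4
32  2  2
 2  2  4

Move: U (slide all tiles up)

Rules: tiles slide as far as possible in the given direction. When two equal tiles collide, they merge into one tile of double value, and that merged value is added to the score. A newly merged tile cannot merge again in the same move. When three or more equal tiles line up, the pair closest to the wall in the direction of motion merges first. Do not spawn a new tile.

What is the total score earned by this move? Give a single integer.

Slide up:
col 0: [4, 32, 2] -> [4, 32, 2]  score +0 (running 0)
col 1: [64, 2, 2] -> [64, 4, 0]  score +4 (running 4)
col 2: [4, 2, 4] -> [4, 2, 4]  score +0 (running 4)
Board after move:
 4 64  4
32  4  2
 2  0  4

Answer: 4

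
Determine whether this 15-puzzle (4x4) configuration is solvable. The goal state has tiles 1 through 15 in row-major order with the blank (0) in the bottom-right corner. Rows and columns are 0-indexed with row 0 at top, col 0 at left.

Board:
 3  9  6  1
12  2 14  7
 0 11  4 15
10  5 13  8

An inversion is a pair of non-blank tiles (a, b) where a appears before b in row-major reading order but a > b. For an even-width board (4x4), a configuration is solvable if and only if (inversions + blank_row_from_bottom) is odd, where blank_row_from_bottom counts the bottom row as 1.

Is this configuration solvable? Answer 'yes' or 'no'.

Answer: no

Derivation:
Inversions: 40
Blank is in row 2 (0-indexed from top), which is row 2 counting from the bottom (bottom = 1).
40 + 2 = 42, which is even, so the puzzle is not solvable.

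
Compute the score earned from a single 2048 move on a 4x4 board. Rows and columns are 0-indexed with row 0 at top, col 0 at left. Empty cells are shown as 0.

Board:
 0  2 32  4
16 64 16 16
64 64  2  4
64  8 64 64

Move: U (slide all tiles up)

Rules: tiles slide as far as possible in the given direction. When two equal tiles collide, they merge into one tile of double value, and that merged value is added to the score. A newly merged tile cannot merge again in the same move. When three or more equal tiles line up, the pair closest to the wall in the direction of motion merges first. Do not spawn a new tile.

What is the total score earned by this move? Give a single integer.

Slide up:
col 0: [0, 16, 64, 64] -> [16, 128, 0, 0]  score +128 (running 128)
col 1: [2, 64, 64, 8] -> [2, 128, 8, 0]  score +128 (running 256)
col 2: [32, 16, 2, 64] -> [32, 16, 2, 64]  score +0 (running 256)
col 3: [4, 16, 4, 64] -> [4, 16, 4, 64]  score +0 (running 256)
Board after move:
 16   2  32   4
128 128  16  16
  0   8   2   4
  0   0  64  64

Answer: 256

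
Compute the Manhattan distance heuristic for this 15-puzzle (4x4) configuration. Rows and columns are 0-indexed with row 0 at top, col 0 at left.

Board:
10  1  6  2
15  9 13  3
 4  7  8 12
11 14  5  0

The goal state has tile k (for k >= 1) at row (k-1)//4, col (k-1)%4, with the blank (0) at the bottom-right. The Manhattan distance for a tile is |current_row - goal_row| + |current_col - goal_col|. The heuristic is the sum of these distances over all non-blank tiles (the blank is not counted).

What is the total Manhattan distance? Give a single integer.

Answer: 36

Derivation:
Tile 10: at (0,0), goal (2,1), distance |0-2|+|0-1| = 3
Tile 1: at (0,1), goal (0,0), distance |0-0|+|1-0| = 1
Tile 6: at (0,2), goal (1,1), distance |0-1|+|2-1| = 2
Tile 2: at (0,3), goal (0,1), distance |0-0|+|3-1| = 2
Tile 15: at (1,0), goal (3,2), distance |1-3|+|0-2| = 4
Tile 9: at (1,1), goal (2,0), distance |1-2|+|1-0| = 2
Tile 13: at (1,2), goal (3,0), distance |1-3|+|2-0| = 4
Tile 3: at (1,3), goal (0,2), distance |1-0|+|3-2| = 2
Tile 4: at (2,0), goal (0,3), distance |2-0|+|0-3| = 5
Tile 7: at (2,1), goal (1,2), distance |2-1|+|1-2| = 2
Tile 8: at (2,2), goal (1,3), distance |2-1|+|2-3| = 2
Tile 12: at (2,3), goal (2,3), distance |2-2|+|3-3| = 0
Tile 11: at (3,0), goal (2,2), distance |3-2|+|0-2| = 3
Tile 14: at (3,1), goal (3,1), distance |3-3|+|1-1| = 0
Tile 5: at (3,2), goal (1,0), distance |3-1|+|2-0| = 4
Sum: 3 + 1 + 2 + 2 + 4 + 2 + 4 + 2 + 5 + 2 + 2 + 0 + 3 + 0 + 4 = 36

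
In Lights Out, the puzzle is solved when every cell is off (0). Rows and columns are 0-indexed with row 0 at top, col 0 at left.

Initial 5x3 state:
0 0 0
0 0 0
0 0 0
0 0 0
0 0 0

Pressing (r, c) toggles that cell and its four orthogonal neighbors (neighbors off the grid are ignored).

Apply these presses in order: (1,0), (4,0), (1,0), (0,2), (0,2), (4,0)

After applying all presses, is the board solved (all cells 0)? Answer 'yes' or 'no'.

After press 1 at (1,0):
1 0 0
1 1 0
1 0 0
0 0 0
0 0 0

After press 2 at (4,0):
1 0 0
1 1 0
1 0 0
1 0 0
1 1 0

After press 3 at (1,0):
0 0 0
0 0 0
0 0 0
1 0 0
1 1 0

After press 4 at (0,2):
0 1 1
0 0 1
0 0 0
1 0 0
1 1 0

After press 5 at (0,2):
0 0 0
0 0 0
0 0 0
1 0 0
1 1 0

After press 6 at (4,0):
0 0 0
0 0 0
0 0 0
0 0 0
0 0 0

Lights still on: 0

Answer: yes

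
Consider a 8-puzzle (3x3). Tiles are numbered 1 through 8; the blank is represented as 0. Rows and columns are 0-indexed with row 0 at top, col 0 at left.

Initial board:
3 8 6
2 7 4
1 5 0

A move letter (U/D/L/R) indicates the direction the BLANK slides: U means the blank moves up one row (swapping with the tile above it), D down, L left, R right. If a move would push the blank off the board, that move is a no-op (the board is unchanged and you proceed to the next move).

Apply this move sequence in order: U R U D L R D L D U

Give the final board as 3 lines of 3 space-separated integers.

Answer: 3 8 6
2 0 4
1 7 5

Derivation:
After move 1 (U):
3 8 6
2 7 0
1 5 4

After move 2 (R):
3 8 6
2 7 0
1 5 4

After move 3 (U):
3 8 0
2 7 6
1 5 4

After move 4 (D):
3 8 6
2 7 0
1 5 4

After move 5 (L):
3 8 6
2 0 7
1 5 4

After move 6 (R):
3 8 6
2 7 0
1 5 4

After move 7 (D):
3 8 6
2 7 4
1 5 0

After move 8 (L):
3 8 6
2 7 4
1 0 5

After move 9 (D):
3 8 6
2 7 4
1 0 5

After move 10 (U):
3 8 6
2 0 4
1 7 5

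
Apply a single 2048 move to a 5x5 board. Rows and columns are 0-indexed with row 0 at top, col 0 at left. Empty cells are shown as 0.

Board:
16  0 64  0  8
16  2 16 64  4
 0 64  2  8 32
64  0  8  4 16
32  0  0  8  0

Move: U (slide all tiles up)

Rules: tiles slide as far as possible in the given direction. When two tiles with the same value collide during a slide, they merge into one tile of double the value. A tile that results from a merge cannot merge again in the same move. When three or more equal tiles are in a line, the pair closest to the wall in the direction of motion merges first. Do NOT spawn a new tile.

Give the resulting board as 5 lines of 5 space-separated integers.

Answer: 32  2 64 64  8
64 64 16  8  4
32  0  2  4 32
 0  0  8  8 16
 0  0  0  0  0

Derivation:
Slide up:
col 0: [16, 16, 0, 64, 32] -> [32, 64, 32, 0, 0]
col 1: [0, 2, 64, 0, 0] -> [2, 64, 0, 0, 0]
col 2: [64, 16, 2, 8, 0] -> [64, 16, 2, 8, 0]
col 3: [0, 64, 8, 4, 8] -> [64, 8, 4, 8, 0]
col 4: [8, 4, 32, 16, 0] -> [8, 4, 32, 16, 0]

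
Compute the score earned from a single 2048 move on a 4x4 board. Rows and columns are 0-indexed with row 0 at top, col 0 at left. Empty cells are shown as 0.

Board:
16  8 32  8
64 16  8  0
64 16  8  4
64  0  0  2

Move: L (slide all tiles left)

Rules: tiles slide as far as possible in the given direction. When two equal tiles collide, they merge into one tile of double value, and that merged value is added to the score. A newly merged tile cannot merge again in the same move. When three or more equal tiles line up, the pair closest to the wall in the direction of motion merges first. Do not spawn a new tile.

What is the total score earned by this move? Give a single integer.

Answer: 0

Derivation:
Slide left:
row 0: [16, 8, 32, 8] -> [16, 8, 32, 8]  score +0 (running 0)
row 1: [64, 16, 8, 0] -> [64, 16, 8, 0]  score +0 (running 0)
row 2: [64, 16, 8, 4] -> [64, 16, 8, 4]  score +0 (running 0)
row 3: [64, 0, 0, 2] -> [64, 2, 0, 0]  score +0 (running 0)
Board after move:
16  8 32  8
64 16  8  0
64 16  8  4
64  2  0  0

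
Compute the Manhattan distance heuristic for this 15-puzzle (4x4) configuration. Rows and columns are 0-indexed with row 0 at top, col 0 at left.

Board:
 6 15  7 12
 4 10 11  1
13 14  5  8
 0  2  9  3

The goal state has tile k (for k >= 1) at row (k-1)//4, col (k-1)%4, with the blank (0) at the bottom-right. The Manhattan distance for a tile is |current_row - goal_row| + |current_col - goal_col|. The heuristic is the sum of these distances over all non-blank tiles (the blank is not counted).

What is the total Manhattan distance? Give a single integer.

Answer: 35

Derivation:
Tile 6: (0,0)->(1,1) = 2
Tile 15: (0,1)->(3,2) = 4
Tile 7: (0,2)->(1,2) = 1
Tile 12: (0,3)->(2,3) = 2
Tile 4: (1,0)->(0,3) = 4
Tile 10: (1,1)->(2,1) = 1
Tile 11: (1,2)->(2,2) = 1
Tile 1: (1,3)->(0,0) = 4
Tile 13: (2,0)->(3,0) = 1
Tile 14: (2,1)->(3,1) = 1
Tile 5: (2,2)->(1,0) = 3
Tile 8: (2,3)->(1,3) = 1
Tile 2: (3,1)->(0,1) = 3
Tile 9: (3,2)->(2,0) = 3
Tile 3: (3,3)->(0,2) = 4
Sum: 2 + 4 + 1 + 2 + 4 + 1 + 1 + 4 + 1 + 1 + 3 + 1 + 3 + 3 + 4 = 35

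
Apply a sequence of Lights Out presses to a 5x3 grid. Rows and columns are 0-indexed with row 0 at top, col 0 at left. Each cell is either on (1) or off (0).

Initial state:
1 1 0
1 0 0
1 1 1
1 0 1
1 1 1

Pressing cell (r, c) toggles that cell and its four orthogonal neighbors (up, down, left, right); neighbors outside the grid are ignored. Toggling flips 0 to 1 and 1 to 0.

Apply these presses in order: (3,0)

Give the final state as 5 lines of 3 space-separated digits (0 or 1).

Answer: 1 1 0
1 0 0
0 1 1
0 1 1
0 1 1

Derivation:
After press 1 at (3,0):
1 1 0
1 0 0
0 1 1
0 1 1
0 1 1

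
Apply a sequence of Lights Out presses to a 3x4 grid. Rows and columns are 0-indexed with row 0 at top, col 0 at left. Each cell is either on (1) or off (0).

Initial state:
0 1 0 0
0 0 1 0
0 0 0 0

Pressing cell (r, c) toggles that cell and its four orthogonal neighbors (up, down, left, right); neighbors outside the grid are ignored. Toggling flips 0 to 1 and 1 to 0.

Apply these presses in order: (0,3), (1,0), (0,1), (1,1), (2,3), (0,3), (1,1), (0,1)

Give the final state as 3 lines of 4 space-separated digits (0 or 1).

Answer: 1 1 0 0
1 1 1 1
1 0 1 1

Derivation:
After press 1 at (0,3):
0 1 1 1
0 0 1 1
0 0 0 0

After press 2 at (1,0):
1 1 1 1
1 1 1 1
1 0 0 0

After press 3 at (0,1):
0 0 0 1
1 0 1 1
1 0 0 0

After press 4 at (1,1):
0 1 0 1
0 1 0 1
1 1 0 0

After press 5 at (2,3):
0 1 0 1
0 1 0 0
1 1 1 1

After press 6 at (0,3):
0 1 1 0
0 1 0 1
1 1 1 1

After press 7 at (1,1):
0 0 1 0
1 0 1 1
1 0 1 1

After press 8 at (0,1):
1 1 0 0
1 1 1 1
1 0 1 1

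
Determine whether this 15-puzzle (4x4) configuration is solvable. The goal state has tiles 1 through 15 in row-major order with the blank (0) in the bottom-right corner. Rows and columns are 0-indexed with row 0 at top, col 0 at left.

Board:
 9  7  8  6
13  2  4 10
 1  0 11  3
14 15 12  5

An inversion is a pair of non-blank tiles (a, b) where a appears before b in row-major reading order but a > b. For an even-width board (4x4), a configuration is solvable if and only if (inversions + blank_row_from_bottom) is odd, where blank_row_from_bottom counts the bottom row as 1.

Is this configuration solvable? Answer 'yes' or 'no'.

Inversions: 46
Blank is in row 2 (0-indexed from top), which is row 2 counting from the bottom (bottom = 1).
46 + 2 = 48, which is even, so the puzzle is not solvable.

Answer: no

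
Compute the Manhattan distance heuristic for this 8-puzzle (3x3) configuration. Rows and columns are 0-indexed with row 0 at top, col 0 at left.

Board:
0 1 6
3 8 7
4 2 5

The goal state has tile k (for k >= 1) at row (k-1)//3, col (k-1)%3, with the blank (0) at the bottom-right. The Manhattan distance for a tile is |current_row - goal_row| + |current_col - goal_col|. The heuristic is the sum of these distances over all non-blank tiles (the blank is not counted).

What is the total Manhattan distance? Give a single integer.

Tile 1: at (0,1), goal (0,0), distance |0-0|+|1-0| = 1
Tile 6: at (0,2), goal (1,2), distance |0-1|+|2-2| = 1
Tile 3: at (1,0), goal (0,2), distance |1-0|+|0-2| = 3
Tile 8: at (1,1), goal (2,1), distance |1-2|+|1-1| = 1
Tile 7: at (1,2), goal (2,0), distance |1-2|+|2-0| = 3
Tile 4: at (2,0), goal (1,0), distance |2-1|+|0-0| = 1
Tile 2: at (2,1), goal (0,1), distance |2-0|+|1-1| = 2
Tile 5: at (2,2), goal (1,1), distance |2-1|+|2-1| = 2
Sum: 1 + 1 + 3 + 1 + 3 + 1 + 2 + 2 = 14

Answer: 14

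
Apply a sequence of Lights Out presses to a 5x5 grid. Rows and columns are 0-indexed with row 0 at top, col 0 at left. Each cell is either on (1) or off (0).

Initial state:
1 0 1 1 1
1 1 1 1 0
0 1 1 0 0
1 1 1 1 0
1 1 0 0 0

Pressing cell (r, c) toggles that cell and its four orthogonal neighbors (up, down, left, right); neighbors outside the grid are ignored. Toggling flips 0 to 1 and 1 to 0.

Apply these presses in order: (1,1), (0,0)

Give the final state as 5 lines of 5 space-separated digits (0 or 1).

After press 1 at (1,1):
1 1 1 1 1
0 0 0 1 0
0 0 1 0 0
1 1 1 1 0
1 1 0 0 0

After press 2 at (0,0):
0 0 1 1 1
1 0 0 1 0
0 0 1 0 0
1 1 1 1 0
1 1 0 0 0

Answer: 0 0 1 1 1
1 0 0 1 0
0 0 1 0 0
1 1 1 1 0
1 1 0 0 0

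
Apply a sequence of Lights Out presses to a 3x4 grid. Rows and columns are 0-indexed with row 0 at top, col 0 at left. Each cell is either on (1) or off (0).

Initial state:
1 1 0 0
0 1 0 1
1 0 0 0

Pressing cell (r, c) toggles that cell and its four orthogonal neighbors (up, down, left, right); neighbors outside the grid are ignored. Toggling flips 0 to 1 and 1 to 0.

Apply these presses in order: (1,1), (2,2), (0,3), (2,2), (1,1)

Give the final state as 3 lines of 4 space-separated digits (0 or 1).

Answer: 1 1 1 1
0 1 0 0
1 0 0 0

Derivation:
After press 1 at (1,1):
1 0 0 0
1 0 1 1
1 1 0 0

After press 2 at (2,2):
1 0 0 0
1 0 0 1
1 0 1 1

After press 3 at (0,3):
1 0 1 1
1 0 0 0
1 0 1 1

After press 4 at (2,2):
1 0 1 1
1 0 1 0
1 1 0 0

After press 5 at (1,1):
1 1 1 1
0 1 0 0
1 0 0 0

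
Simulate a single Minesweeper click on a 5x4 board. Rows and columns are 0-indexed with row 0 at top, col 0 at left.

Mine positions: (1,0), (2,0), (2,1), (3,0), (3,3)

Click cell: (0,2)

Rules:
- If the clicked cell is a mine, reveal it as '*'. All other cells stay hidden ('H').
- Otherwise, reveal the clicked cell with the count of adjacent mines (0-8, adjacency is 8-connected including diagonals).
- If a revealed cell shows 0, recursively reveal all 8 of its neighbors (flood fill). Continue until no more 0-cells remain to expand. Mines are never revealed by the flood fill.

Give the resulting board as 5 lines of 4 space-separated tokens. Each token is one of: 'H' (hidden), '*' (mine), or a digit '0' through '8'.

H 1 0 0
H 3 1 0
H H 2 1
H H H H
H H H H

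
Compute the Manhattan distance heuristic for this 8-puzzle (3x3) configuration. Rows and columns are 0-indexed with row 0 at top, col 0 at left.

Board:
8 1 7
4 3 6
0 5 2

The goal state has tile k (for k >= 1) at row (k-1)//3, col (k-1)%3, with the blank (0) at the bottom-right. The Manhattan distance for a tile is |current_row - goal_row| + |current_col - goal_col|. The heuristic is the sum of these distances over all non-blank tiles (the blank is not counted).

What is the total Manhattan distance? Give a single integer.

Tile 8: (0,0)->(2,1) = 3
Tile 1: (0,1)->(0,0) = 1
Tile 7: (0,2)->(2,0) = 4
Tile 4: (1,0)->(1,0) = 0
Tile 3: (1,1)->(0,2) = 2
Tile 6: (1,2)->(1,2) = 0
Tile 5: (2,1)->(1,1) = 1
Tile 2: (2,2)->(0,1) = 3
Sum: 3 + 1 + 4 + 0 + 2 + 0 + 1 + 3 = 14

Answer: 14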